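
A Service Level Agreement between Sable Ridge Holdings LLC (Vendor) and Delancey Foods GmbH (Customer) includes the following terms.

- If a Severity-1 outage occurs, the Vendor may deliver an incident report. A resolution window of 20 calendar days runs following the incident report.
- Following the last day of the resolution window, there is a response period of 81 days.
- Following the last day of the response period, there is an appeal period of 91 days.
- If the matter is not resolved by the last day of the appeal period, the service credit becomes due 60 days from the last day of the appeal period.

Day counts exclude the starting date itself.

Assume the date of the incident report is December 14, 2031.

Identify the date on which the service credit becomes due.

August 22, 2032

The last day of the resolution window: December 14, 2031 + 20 days = January 3, 2032.
The last day of the response period: January 3, 2032 + 81 days = March 24, 2032.
The last day of the appeal period: 91 calendar days after March 24, 2032 is June 23, 2032.
The date on which the service credit becomes due: June 23, 2032 + 60 days = August 22, 2032.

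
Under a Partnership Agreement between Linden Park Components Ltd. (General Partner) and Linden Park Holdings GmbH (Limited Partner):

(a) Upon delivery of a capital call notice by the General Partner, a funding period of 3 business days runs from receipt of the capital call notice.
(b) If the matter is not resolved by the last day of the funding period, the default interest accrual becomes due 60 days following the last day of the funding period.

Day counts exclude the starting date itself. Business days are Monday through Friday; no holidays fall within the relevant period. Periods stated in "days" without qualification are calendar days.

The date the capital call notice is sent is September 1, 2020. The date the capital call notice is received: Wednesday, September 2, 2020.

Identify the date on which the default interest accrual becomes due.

November 6, 2020

From Wednesday, September 2, 2020, 3 business days (Sep 3, Sep 4, Sep 7, skipping weekends) brings us to Monday, September 7, 2020, which is the last day of the funding period.
Adding 60 calendar days to September 7, 2020 gives November 6, 2020, which is the date on which the default interest accrual becomes due.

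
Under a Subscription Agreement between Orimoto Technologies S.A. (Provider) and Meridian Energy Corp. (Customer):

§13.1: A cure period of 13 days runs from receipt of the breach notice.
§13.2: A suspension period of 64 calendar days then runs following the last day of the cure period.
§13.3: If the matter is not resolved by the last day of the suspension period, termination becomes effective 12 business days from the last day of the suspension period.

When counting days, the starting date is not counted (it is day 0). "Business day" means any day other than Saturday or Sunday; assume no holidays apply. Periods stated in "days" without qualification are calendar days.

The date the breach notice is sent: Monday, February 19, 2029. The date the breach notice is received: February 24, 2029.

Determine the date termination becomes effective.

May 29, 2029

The last day of the cure period: February 24, 2029 + 13 days = March 9, 2029.
Adding 64 calendar days to March 9, 2029 gives May 12, 2029, which is the last day of the suspension period.
The date termination becomes effective: 12 business days after Saturday, May 12, 2029, skipping weekends — May 14, May 15, May 16, May 17, …, May 25, May 28, May 29 — lands on Tuesday, May 29, 2029.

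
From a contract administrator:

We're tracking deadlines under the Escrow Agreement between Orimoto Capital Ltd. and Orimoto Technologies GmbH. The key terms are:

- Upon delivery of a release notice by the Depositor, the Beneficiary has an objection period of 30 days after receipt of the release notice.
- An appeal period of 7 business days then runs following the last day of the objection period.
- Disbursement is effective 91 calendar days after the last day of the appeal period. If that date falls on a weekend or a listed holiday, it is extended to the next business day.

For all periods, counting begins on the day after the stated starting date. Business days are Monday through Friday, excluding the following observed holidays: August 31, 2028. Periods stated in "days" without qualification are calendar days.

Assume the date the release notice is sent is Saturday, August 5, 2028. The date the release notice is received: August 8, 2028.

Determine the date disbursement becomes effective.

The last day of the objection period: August 8, 2028 + 30 days = September 7, 2028.
The last day of the appeal period: 7 business days after Thursday, September 7, 2028, skipping weekends — Sep 8, Sep 11, Sep 12, Sep 13, Sep 14, Sep 15, Sep 18 — lands on Monday, September 18, 2028.
The date disbursement becomes effective: September 18, 2028 + 91 days = December 18, 2028. December 18, 2028 is a Monday and is not a listed holiday, so no roll-forward applies.

December 18, 2028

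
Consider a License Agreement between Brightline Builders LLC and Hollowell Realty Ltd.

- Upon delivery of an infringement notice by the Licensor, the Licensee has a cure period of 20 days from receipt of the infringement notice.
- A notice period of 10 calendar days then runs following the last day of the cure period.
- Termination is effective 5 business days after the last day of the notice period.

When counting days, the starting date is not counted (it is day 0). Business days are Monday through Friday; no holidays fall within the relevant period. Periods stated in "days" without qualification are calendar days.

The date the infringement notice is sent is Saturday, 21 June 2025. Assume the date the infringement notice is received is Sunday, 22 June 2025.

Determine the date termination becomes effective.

Adding 20 calendar days to 22 June 2025 gives 12 July 2025, which is the last day of the cure period.
Adding 10 calendar days to 12 July 2025 gives 22 July 2025, which is the last day of the notice period.
The date termination becomes effective: 5 business days after Tuesday, 22 July 2025, skipping weekends — Jul 23, Jul 24, Jul 25, Jul 28, Jul 29 — lands on Tuesday, 29 July 2025.

29 July 2025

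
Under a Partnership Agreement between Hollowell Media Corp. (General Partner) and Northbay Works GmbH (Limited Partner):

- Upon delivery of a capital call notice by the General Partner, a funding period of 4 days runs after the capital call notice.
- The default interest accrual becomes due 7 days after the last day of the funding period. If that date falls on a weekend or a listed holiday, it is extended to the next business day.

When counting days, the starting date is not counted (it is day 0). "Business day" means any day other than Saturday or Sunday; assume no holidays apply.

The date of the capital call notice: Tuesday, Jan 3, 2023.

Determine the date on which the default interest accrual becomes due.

The last day of the funding period: 4 calendar days after Jan 3, 2023 is Jan 7, 2023.
The date on which the default interest accrual becomes due: 7 calendar days after Jan 7, 2023 is Jan 14, 2023. That falls on a Saturday, so it rolls to the next business day, Monday, Jan 16, 2023.

Jan 16, 2023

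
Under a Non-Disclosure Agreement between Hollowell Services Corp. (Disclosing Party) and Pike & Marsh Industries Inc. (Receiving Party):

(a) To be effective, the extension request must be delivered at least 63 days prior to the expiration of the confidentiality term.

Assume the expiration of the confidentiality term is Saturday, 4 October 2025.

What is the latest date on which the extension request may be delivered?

2 August 2025

Counting back 63 calendar days from 4 October 2025 gives 2 August 2025.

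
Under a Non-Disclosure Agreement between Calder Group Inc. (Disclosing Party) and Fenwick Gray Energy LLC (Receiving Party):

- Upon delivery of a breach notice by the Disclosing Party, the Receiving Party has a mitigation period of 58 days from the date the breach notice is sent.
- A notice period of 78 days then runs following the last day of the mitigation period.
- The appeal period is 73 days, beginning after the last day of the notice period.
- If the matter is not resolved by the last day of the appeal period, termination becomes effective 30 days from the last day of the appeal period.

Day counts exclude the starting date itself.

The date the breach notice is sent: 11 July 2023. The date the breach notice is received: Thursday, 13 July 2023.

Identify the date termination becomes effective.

6 March 2024

Adding 58 calendar days to 11 July 2023 gives 7 September 2023, which is the last day of the mitigation period.
Adding 78 calendar days to 7 September 2023 gives 24 November 2023, which is the last day of the notice period.
Adding 73 calendar days to 24 November 2023 gives 5 February 2024, which is the last day of the appeal period.
The date termination becomes effective: 5 February 2024 + 30 days = 6 March 2024.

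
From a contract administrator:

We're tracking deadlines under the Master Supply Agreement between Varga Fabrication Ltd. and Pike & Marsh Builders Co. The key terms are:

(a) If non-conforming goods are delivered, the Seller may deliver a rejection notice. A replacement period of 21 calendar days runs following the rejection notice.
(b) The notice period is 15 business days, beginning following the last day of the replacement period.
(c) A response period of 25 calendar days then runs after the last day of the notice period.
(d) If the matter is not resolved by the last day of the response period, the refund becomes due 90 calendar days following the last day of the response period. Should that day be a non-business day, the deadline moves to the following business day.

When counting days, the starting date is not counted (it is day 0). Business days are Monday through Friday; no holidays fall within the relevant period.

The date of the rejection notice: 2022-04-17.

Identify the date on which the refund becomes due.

Adding 21 calendar days to 2022-04-17 gives 2022-05-08, which is the last day of the replacement period.
The last day of the notice period: counting 15 business days from Sunday, 2022-05-08 (May 9, May 10, May 11, May 12, …, May 25, May 26, May 27, skipping weekends) reaches Friday, 2022-05-27.
The last day of the response period: 2022-05-27 + 25 days = 2022-06-21.
The date on which the refund becomes due: 90 calendar days after 2022-06-21 is 2022-09-19. 2022-09-19 is a Monday, so no roll-forward applies.

2022-09-19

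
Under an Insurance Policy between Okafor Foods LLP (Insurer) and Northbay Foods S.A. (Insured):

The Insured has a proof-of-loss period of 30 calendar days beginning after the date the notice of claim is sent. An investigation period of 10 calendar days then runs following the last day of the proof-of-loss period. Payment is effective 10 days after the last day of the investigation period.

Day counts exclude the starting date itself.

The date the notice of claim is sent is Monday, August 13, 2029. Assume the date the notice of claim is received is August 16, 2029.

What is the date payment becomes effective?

The last day of the proof-of-loss period: August 13, 2029 + 30 days = September 12, 2029.
The last day of the investigation period: 10 calendar days after September 12, 2029 is September 22, 2029.
Adding 10 calendar days to September 22, 2029 gives October 2, 2029, which is the date payment becomes effective.

October 2, 2029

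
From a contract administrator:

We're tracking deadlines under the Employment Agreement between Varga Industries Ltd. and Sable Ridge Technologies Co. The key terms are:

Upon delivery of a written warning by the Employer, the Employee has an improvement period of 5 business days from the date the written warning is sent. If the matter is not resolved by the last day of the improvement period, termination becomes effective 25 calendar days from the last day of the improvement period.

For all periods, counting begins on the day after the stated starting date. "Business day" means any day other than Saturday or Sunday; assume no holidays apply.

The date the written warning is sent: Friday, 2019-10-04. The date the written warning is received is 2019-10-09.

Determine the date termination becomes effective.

2019-11-05

The last day of the improvement period: counting 5 business days from Friday, 2019-10-04 (Oct 7, Oct 8, Oct 9, Oct 10, Oct 11, skipping weekends) reaches Friday, 2019-10-11.
The date termination becomes effective: 25 calendar days after 2019-10-11 is 2019-11-05.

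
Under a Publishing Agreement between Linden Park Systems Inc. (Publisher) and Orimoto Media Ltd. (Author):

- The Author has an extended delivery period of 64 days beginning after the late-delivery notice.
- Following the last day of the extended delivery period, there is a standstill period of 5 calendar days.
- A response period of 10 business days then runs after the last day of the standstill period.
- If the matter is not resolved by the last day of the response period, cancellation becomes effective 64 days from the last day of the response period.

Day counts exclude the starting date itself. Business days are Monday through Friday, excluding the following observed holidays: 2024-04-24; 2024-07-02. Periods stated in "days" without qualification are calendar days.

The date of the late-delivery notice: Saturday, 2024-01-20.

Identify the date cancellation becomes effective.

2024-06-15

Adding 64 calendar days to 2024-01-20 gives 2024-03-24, which is the last day of the extended delivery period.
The last day of the standstill period: 5 calendar days after 2024-03-24 is 2024-03-29.
From Friday, 2024-03-29, 10 business days (Apr 1, Apr 2, Apr 3, Apr 4, Apr 5, Apr 8, Apr 9, Apr 10, Apr 11, Apr 12, skipping weekends) brings us to Friday, 2024-04-12, which is the last day of the response period.
The date cancellation becomes effective: 2024-04-12 + 64 days = 2024-06-15.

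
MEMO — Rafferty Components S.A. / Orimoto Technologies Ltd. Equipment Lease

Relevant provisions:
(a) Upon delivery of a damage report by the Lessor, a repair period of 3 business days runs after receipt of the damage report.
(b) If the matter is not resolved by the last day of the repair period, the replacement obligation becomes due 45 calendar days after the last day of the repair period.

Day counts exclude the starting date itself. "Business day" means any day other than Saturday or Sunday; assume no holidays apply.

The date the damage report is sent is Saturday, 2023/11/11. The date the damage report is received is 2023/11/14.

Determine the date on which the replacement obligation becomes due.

2024/01/01

From Tuesday, 2023/11/14, 3 business days (Nov 15, Nov 16, Nov 17, skipping weekends) brings us to Friday, 2023/11/17, which is the last day of the repair period.
Adding 45 calendar days to 2023/11/17 gives 2024/01/01, which is the date on which the replacement obligation becomes due.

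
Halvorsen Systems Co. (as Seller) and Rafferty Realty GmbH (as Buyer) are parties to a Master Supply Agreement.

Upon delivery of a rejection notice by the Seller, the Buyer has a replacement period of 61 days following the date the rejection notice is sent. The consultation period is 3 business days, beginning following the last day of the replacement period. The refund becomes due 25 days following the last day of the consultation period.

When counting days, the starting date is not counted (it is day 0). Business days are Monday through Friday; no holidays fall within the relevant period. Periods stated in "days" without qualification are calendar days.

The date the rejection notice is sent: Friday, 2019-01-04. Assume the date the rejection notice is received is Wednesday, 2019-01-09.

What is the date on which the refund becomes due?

The last day of the replacement period: 2019-01-04 + 61 days = 2019-03-06.
The last day of the consultation period: counting 3 business days from Wednesday, 2019-03-06 (Mar 7, Mar 8, Mar 11, skipping weekends) reaches Monday, 2019-03-11.
Adding 25 calendar days to 2019-03-11 gives 2019-04-05, which is the date on which the refund becomes due.

2019-04-05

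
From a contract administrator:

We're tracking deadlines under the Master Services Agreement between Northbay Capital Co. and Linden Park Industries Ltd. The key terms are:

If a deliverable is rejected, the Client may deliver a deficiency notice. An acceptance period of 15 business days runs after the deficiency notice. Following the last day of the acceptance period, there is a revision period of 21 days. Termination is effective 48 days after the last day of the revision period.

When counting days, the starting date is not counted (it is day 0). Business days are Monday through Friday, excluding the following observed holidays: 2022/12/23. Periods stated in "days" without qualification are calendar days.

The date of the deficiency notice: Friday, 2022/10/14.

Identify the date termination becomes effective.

The last day of the acceptance period: counting 15 business days from Friday, 2022/10/14 (Oct 17, Oct 18, Oct 19, Oct 20, …, Nov 2, Nov 3, Nov 4, skipping weekends) reaches Friday, 2022/11/04.
Adding 21 calendar days to 2022/11/04 gives 2022/11/25, which is the last day of the revision period.
The date termination becomes effective: 48 calendar days after 2022/11/25 is 2023/01/12.

2023/01/12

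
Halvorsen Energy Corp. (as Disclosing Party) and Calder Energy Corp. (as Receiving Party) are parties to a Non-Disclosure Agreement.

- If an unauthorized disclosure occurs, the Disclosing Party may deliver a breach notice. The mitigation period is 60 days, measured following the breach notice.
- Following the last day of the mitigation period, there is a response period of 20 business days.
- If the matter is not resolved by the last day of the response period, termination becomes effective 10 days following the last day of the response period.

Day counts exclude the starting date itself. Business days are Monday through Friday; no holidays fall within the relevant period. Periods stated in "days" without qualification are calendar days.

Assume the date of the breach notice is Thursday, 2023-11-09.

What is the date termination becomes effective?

The last day of the mitigation period: 2023-11-09 + 60 days = 2024-01-08.
The last day of the response period: counting 20 business days from Monday, 2024-01-08 (Jan 9, Jan 10, Jan 11, Jan 12, …, Feb 1, Feb 2, Feb 5, skipping weekends) reaches Monday, 2024-02-05.
Adding 10 calendar days to 2024-02-05 gives 2024-02-15, which is the date termination becomes effective.

2024-02-15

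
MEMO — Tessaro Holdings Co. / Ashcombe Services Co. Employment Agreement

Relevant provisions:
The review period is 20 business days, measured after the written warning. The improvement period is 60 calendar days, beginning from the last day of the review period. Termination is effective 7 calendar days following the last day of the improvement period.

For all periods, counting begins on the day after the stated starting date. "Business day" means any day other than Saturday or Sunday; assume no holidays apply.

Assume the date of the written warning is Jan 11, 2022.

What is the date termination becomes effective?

Apr 16, 2022

The last day of the review period: 20 business days after Tuesday, Jan 11, 2022, skipping weekends — Jan 12, Jan 13, Jan 14, Jan 17, …, Feb 4, Feb 7, Feb 8 — lands on Tuesday, Feb 8, 2022.
The last day of the improvement period: 60 calendar days after Feb 8, 2022 is Apr 9, 2022.
Adding 7 calendar days to Apr 9, 2022 gives Apr 16, 2022, which is the date termination becomes effective.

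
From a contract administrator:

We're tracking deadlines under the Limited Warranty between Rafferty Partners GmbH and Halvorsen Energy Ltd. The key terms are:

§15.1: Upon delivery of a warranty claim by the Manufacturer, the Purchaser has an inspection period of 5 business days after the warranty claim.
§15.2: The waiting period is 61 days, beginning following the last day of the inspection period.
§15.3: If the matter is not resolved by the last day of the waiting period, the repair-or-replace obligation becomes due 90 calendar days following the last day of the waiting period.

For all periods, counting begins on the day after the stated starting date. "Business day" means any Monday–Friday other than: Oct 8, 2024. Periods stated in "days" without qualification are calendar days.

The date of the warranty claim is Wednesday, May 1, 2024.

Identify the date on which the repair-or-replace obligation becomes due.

Oct 6, 2024

The last day of the inspection period: 5 business days after Wednesday, May 1, 2024, skipping weekends — May 2, May 3, May 6, May 7, May 8 — lands on Wednesday, May 8, 2024.
The last day of the waiting period: 61 calendar days after May 8, 2024 is Jul 8, 2024.
The date on which the repair-or-replace obligation becomes due: 90 calendar days after Jul 8, 2024 is Oct 6, 2024.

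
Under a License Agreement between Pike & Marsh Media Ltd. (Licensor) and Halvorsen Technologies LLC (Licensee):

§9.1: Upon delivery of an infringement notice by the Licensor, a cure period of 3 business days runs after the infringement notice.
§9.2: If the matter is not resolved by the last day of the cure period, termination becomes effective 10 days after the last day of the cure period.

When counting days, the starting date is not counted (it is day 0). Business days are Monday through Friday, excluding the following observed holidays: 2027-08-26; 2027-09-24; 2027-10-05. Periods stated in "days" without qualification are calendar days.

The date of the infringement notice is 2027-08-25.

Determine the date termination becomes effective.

2027-09-10

The last day of the cure period: 3 business days after Wednesday, 2027-08-25, skipping weekends and the listed holiday on Aug 26 — Aug 27, Aug 30, Aug 31 — lands on Tuesday, 2027-08-31.
The date termination becomes effective: 2027-08-31 + 10 days = 2027-09-10.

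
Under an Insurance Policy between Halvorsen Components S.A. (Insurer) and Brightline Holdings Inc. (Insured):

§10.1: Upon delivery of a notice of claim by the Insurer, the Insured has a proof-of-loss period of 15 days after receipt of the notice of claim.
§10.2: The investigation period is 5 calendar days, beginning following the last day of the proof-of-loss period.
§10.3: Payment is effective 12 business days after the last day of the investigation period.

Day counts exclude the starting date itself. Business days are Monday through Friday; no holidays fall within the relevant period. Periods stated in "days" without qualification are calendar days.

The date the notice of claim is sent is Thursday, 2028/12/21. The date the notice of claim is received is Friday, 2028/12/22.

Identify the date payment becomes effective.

The last day of the proof-of-loss period: 2028/12/22 + 15 days = 2029/01/06.
Adding 5 calendar days to 2029/01/06 gives 2029/01/11, which is the last day of the investigation period.
The date payment becomes effective: counting 12 business days from Thursday, 2029/01/11 (Jan 12, Jan 15, Jan 16, Jan 17, …, Jan 25, Jan 26, Jan 29, skipping weekends) reaches Monday, 2029/01/29.

2029/01/29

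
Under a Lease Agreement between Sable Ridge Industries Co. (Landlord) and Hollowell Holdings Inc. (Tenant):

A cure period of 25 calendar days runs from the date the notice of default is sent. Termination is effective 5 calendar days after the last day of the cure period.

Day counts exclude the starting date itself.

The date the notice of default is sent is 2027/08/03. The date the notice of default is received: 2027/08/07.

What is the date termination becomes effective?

Adding 25 calendar days to 2027/08/03 gives 2027/08/28, which is the last day of the cure period.
The date termination becomes effective: 2027/08/28 + 5 days = 2027/09/02.

2027/09/02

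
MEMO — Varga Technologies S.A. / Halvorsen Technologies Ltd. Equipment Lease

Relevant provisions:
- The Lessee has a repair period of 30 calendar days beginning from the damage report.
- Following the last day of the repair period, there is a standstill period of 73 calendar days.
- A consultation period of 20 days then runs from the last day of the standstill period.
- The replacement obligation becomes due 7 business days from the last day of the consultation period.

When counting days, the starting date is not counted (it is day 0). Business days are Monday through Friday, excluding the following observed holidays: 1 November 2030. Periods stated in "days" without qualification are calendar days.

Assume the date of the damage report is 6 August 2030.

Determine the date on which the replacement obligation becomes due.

17 December 2030

Adding 30 calendar days to 6 August 2030 gives 5 September 2030, which is the last day of the repair period.
The last day of the standstill period: 5 September 2030 + 73 days = 17 November 2030.
The last day of the consultation period: 17 November 2030 + 20 days = 7 December 2030.
From Saturday, 7 December 2030, 7 business days (Dec 9, Dec 10, Dec 11, Dec 12, Dec 13, Dec 16, Dec 17, skipping weekends) brings us to Tuesday, 17 December 2030, which is the date on which the replacement obligation becomes due.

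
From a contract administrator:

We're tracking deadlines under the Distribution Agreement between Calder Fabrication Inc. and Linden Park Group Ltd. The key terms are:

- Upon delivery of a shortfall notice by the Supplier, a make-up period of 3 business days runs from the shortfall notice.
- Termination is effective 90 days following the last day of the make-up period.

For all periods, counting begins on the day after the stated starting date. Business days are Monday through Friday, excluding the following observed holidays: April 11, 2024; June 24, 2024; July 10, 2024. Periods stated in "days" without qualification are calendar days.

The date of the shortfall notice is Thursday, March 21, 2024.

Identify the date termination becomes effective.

The last day of the make-up period: 3 business days after Thursday, March 21, 2024, skipping weekends — Mar 22, Mar 25, Mar 26 — lands on Tuesday, March 26, 2024.
The date termination becomes effective: 90 calendar days after March 26, 2024 is June 24, 2024.

June 24, 2024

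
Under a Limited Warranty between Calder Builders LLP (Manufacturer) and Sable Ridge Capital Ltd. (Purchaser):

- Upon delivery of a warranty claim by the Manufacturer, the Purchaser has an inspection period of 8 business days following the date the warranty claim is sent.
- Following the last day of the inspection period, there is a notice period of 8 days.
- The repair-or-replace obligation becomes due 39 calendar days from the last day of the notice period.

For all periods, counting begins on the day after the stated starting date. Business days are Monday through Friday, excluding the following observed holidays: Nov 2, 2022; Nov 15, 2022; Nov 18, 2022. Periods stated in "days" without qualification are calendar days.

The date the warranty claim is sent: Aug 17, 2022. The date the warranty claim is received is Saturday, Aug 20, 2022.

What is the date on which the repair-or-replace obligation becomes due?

The last day of the inspection period: 8 business days after Wednesday, Aug 17, 2022, skipping weekends — Aug 18, Aug 19, Aug 22, Aug 23, Aug 24, Aug 25, Aug 26, Aug 29 — lands on Monday, Aug 29, 2022.
The last day of the notice period: Aug 29, 2022 + 8 days = Sep 6, 2022.
The date on which the repair-or-replace obligation becomes due: Sep 6, 2022 + 39 days = Oct 15, 2022.

Oct 15, 2022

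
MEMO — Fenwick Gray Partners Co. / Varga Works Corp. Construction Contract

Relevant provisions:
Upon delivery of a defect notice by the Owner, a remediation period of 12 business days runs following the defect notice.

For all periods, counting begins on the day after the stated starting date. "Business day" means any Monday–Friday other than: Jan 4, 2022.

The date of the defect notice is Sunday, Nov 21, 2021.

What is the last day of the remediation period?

Dec 7, 2021

The last day of the remediation period: 12 business days after Sunday, Nov 21, 2021, skipping weekends — Nov 22, Nov 23, Nov 24, Nov 25, …, Dec 3, Dec 6, Dec 7 — lands on Tuesday, Dec 7, 2021.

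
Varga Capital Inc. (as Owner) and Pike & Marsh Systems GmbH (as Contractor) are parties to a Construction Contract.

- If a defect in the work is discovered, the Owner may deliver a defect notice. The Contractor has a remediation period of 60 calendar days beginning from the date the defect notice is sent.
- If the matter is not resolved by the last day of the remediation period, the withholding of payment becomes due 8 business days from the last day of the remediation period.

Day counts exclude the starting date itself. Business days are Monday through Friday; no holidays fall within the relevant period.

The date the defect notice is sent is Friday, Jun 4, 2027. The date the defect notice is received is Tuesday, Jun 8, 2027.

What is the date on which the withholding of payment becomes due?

The last day of the remediation period: Jun 4, 2027 + 60 days = Aug 3, 2027.
The date on which the withholding of payment becomes due: counting 8 business days from Tuesday, Aug 3, 2027 (Aug 4, Aug 5, Aug 6, Aug 9, Aug 10, Aug 11, Aug 12, Aug 13, skipping weekends) reaches Friday, Aug 13, 2027.

Aug 13, 2027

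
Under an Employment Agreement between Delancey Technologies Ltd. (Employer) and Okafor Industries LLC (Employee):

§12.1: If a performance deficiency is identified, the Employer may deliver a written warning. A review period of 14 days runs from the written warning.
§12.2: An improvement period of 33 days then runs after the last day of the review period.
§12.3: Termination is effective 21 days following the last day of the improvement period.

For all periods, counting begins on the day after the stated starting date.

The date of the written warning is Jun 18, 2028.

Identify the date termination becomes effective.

Aug 25, 2028

The last day of the review period: 14 calendar days after Jun 18, 2028 is Jul 2, 2028.
Adding 33 calendar days to Jul 2, 2028 gives Aug 4, 2028, which is the last day of the improvement period.
The date termination becomes effective: Aug 4, 2028 + 21 days = Aug 25, 2028.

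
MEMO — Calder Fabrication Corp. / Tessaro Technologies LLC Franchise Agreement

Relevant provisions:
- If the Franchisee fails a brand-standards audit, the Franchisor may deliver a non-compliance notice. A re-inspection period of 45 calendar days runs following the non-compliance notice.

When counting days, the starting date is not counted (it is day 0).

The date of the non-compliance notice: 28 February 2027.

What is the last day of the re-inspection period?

14 April 2027

Adding 45 calendar days to 28 February 2027 gives 14 April 2027, which is the last day of the re-inspection period.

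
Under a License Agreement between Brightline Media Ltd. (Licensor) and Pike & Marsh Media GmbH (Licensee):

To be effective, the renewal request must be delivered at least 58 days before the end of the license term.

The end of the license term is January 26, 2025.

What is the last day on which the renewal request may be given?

Counting back 58 calendar days from January 26, 2025 gives November 29, 2024.

November 29, 2024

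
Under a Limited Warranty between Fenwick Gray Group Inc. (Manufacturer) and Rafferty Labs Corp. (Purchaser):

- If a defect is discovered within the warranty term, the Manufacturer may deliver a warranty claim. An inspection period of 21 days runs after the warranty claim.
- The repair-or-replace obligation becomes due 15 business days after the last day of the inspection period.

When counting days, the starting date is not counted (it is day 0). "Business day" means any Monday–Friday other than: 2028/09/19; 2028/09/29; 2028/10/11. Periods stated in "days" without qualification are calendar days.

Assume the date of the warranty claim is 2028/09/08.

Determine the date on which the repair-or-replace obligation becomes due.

2028/10/23

The last day of the inspection period: 21 calendar days after 2028/09/08 is 2028/09/29.
The date on which the repair-or-replace obligation becomes due: 15 business days after Friday, 2028/09/29, skipping weekends and the listed holiday on Oct 11 — Oct 2, Oct 3, Oct 4, Oct 5, …, Oct 19, Oct 20, Oct 23 — lands on Monday, 2028/10/23.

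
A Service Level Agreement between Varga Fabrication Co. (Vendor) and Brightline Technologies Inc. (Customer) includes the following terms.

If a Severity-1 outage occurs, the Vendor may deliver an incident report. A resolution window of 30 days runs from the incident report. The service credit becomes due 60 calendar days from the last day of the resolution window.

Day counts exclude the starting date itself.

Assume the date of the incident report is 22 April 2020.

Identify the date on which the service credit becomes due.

21 July 2020

Adding 30 calendar days to 22 April 2020 gives 22 May 2020, which is the last day of the resolution window.
Adding 60 calendar days to 22 May 2020 gives 21 July 2020, which is the date on which the service credit becomes due.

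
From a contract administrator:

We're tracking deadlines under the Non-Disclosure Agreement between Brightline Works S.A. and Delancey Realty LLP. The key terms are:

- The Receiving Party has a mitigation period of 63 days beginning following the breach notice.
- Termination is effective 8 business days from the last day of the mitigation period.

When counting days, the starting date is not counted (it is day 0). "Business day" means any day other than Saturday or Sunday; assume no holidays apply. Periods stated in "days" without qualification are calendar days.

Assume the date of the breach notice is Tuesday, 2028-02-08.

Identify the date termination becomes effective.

2028-04-21

The last day of the mitigation period: 63 calendar days after 2028-02-08 is 2028-04-11.
The date termination becomes effective: counting 8 business days from Tuesday, 2028-04-11 (Apr 12, Apr 13, Apr 14, Apr 17, Apr 18, Apr 19, Apr 20, Apr 21, skipping weekends) reaches Friday, 2028-04-21.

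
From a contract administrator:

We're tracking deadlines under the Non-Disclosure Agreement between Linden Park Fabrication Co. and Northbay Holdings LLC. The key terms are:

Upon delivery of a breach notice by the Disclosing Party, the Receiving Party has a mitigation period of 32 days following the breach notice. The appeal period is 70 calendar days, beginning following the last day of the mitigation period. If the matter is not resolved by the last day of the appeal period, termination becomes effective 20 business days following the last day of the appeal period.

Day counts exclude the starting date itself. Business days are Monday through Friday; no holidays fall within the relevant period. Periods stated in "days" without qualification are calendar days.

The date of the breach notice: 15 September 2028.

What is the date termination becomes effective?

23 January 2029

The last day of the mitigation period: 32 calendar days after 15 September 2028 is 17 October 2028.
Adding 70 calendar days to 17 October 2028 gives 26 December 2028, which is the last day of the appeal period.
The date termination becomes effective: counting 20 business days from Tuesday, 26 December 2028 (Dec 27, Dec 28, Dec 29, Jan 1, …, Jan 19, Jan 22, Jan 23, skipping weekends) reaches Tuesday, 23 January 2029.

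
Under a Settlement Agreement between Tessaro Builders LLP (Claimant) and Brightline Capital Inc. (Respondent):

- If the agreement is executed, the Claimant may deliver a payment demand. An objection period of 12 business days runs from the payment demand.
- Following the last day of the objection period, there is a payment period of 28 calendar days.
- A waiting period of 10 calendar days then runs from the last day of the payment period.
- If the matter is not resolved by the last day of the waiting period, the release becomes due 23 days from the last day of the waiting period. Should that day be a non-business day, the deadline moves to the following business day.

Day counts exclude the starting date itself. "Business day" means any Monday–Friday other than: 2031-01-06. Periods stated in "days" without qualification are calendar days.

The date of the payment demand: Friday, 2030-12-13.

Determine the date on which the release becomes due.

2031-03-03

The last day of the objection period: 12 business days after Friday, 2030-12-13, skipping weekends — Dec 16, Dec 17, Dec 18, Dec 19, …, Dec 27, Dec 30, Dec 31 — lands on Tuesday, 2030-12-31.
The last day of the payment period: 28 calendar days after 2030-12-31 is 2031-01-28.
The last day of the waiting period: 10 calendar days after 2031-01-28 is 2031-02-07.
The date on which the release becomes due: 23 calendar days after 2031-02-07 is 2031-03-02. That falls on a Sunday, so it rolls to the next business day, Monday, 2031-03-03.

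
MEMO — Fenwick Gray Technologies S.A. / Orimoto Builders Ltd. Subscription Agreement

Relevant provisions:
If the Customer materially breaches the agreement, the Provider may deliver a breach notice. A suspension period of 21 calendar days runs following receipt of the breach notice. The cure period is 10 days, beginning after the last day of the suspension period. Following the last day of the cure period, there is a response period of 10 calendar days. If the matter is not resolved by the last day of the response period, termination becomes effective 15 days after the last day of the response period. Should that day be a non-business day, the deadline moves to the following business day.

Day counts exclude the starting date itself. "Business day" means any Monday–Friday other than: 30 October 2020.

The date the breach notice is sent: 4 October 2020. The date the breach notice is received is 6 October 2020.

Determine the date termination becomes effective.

The last day of the suspension period: 21 calendar days after 6 October 2020 is 27 October 2020.
The last day of the cure period: 27 October 2020 + 10 days = 6 November 2020.
The last day of the response period: 10 calendar days after 6 November 2020 is 16 November 2020.
The date termination becomes effective: 15 calendar days after 16 November 2020 is 1 December 2020. 1 December 2020 is a Tuesday and is not a listed holiday, so no roll-forward applies.

1 December 2020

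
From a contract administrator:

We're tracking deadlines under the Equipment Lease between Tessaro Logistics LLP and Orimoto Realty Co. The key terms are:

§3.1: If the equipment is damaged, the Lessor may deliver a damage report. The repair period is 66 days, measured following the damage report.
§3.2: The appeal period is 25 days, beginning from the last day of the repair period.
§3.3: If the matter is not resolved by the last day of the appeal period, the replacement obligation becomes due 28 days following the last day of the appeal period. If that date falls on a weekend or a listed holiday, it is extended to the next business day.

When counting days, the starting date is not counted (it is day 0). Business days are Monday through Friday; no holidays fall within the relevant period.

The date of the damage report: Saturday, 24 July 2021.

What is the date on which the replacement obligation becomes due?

22 November 2021

The last day of the repair period: 24 July 2021 + 66 days = 28 September 2021.
The last day of the appeal period: 25 calendar days after 28 September 2021 is 23 October 2021.
Adding 28 calendar days to 23 October 2021 gives 20 November 2021, which is the date on which the replacement obligation becomes due. That falls on a Saturday, so it rolls to the next business day, Monday, 22 November 2021.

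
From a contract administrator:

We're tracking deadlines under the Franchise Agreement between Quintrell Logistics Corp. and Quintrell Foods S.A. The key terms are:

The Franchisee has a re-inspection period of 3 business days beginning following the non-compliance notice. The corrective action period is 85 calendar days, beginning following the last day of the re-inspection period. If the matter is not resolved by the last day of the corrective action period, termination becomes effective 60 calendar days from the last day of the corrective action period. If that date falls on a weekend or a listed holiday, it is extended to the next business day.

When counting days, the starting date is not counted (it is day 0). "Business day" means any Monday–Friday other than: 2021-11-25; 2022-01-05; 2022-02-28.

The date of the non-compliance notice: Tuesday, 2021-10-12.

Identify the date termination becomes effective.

From Tuesday, 2021-10-12, 3 business days (Oct 13, Oct 14, Oct 15, skipping weekends) brings us to Friday, 2021-10-15, which is the last day of the re-inspection period.
Adding 85 calendar days to 2021-10-15 gives 2022-01-08, which is the last day of the corrective action period.
Adding 60 calendar days to 2022-01-08 gives 2022-03-09, which is the date termination becomes effective. 2022-03-09 is a Wednesday and is not a listed holiday, so no roll-forward applies.

2022-03-09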